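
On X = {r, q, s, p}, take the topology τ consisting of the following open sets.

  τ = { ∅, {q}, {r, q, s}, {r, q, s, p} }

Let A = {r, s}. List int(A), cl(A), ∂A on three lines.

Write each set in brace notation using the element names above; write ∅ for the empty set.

int(A) = ∅
cl(A)  = {r, s, p}
∂A     = {r, s, p}

interior: largest open inside A is ∅ (from ∅)
cl via duality: int({q, p}) = {q}, so X∖{q} = {r, s, p}
cl∖int = {r, s, p}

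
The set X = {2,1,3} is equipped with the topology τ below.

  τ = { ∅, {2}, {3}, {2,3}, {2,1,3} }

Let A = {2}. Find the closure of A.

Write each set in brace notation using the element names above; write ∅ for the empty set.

{2,1}

X∖A={1,3}, int(X∖A)={3}, hence cl(A)={2,1}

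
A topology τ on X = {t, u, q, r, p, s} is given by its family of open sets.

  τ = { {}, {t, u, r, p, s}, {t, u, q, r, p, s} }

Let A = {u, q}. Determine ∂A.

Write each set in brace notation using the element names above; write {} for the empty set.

{t, u, q, r, p, s}

opens ⊆ A: {}; union → int = {}
complement {t, r, p, s}; its interior {}; cl(A) = X∖{} = {t, u, q, r, p, s}
boundary = {t, u, q, r, p, s} ∖ {} = {t, u, q, r, p, s}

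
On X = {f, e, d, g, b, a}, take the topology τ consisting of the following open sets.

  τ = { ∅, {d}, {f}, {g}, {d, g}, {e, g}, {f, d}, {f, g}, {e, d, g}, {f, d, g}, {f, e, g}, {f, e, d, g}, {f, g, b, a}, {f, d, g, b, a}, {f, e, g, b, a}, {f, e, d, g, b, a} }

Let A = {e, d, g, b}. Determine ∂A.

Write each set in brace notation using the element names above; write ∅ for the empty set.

{b, a}

opens ⊆ A: ∅, {g}, {d}, {e, g}, {d, g}, {e, d, g}; union → int = {e, d, g}
complement {f, a}; its interior {f}; cl(A) = X∖{f} = {e, d, g, b, a}
boundary = {e, d, g, b, a} ∖ {e, d, g} = {b, a}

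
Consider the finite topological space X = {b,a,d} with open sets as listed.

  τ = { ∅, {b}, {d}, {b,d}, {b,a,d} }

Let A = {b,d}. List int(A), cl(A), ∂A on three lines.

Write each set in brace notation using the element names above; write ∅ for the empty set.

open subsets of A: ∅, {d}, {b}, {b,d}; so int(A) = {b,d}
closure: X∖int(X∖A) = X∖∅ = {b,a,d}
∂A = {b,a,d} minus {b,d} = {a}

int(A) = {b,d}
cl(A)  = {b,a,d}
∂A     = {a}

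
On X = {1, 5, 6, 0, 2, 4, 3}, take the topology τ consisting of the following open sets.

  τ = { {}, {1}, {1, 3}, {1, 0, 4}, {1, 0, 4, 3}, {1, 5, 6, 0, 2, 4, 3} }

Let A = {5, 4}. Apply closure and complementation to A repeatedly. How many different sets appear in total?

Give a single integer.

6

closure: X∖int(X∖A) = X∖{1, 3} = {5, 6, 0, 2, 4}
Let k=closure and c=complement:
  1. A     = {5, 4}
  2. kA    = {5, 6, 0, 2, 4}
  3. cA    = {1, 6, 0, 2, 3}
  4. ckA   = {1, 3}
  5. kcA   = {1, 5, 6, 0, 2, 4, 3}
  6. ckcA  = {}
— saturated at 6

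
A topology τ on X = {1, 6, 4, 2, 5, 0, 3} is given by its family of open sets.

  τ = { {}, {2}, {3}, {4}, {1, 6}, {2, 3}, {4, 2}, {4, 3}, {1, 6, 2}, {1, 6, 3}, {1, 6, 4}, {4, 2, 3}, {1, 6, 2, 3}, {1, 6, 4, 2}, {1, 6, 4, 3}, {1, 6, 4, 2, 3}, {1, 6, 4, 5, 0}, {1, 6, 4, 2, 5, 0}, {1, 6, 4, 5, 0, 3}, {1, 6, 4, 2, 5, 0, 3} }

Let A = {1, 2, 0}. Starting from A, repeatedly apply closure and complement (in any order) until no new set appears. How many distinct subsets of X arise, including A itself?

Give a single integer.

cl via duality: int({6, 4, 5, 3}) = {4, 3}, so X∖{4, 3} = {1, 6, 2, 5, 0}
Write k for closure, c for complement:
  1. A     = {1, 2, 0}
  2. kA    = {1, 6, 2, 5, 0}
  3. cA    = {6, 4, 5, 3}
  4. ckA   = {4, 3}
  5. kcA   = {1, 6, 4, 5, 0, 3}
  6. kckA  = {4, 5, 0, 3}
  7. ckcA  = {2}
  8. ckckA = {1, 6, 2}
applying k or c yields no new set

8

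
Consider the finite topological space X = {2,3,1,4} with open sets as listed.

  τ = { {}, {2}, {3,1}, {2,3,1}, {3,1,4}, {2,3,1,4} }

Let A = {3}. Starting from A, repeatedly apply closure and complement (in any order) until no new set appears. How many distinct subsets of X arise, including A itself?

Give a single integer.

closure: X∖int(X∖A) = X∖{2} = {3,1,4}
Let k=closure and c=complement:
  1. A     = {3}
  2. kA    = {3,1,4}
  3. cA    = {2,1,4}
  4. ckA   = {2}
  5. kcA   = {2,3,1,4}
  6. ckcA  = {}
— saturated at 6

6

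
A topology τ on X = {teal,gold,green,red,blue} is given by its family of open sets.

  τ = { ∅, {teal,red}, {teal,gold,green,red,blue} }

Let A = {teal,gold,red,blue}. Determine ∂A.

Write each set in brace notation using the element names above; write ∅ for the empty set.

{gold,green,blue}

U open, U⊆A: ∅, {teal,red}. int(A) = ⋃ = {teal,red}
X∖A={green}, int(X∖A)=∅, hence cl(A)={teal,gold,green,red,blue}
∂A: remove int from cl → {gold,green,blue}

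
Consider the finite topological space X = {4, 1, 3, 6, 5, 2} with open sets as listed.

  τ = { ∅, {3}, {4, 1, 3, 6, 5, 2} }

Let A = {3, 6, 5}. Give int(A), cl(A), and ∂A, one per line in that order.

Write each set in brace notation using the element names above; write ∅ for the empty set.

open subsets of A: ∅, {3}; so int(A) = {3}
closure: X∖int(X∖A) = X∖∅ = {4, 1, 3, 6, 5, 2}
∂A = {4, 1, 3, 6, 5, 2} minus {3} = {4, 1, 6, 5, 2}

int(A) = {3}
cl(A)  = {4, 1, 3, 6, 5, 2}
∂A     = {4, 1, 6, 5, 2}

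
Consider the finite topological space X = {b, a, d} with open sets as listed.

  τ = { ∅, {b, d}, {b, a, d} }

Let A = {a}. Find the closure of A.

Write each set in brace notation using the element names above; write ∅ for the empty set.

{a}

complement {b, d}; its interior {b, d}; cl(A) = X∖{b, d} = {a}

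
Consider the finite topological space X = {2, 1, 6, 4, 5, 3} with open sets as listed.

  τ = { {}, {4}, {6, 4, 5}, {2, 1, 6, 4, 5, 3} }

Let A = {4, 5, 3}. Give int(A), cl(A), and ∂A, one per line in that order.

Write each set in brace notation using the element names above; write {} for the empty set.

opens ⊆ A: {}, {4}; union → int = {4}
complement {2, 1, 6}; its interior {}; cl(A) = X∖{} = {2, 1, 6, 4, 5, 3}
boundary = {2, 1, 6, 4, 5, 3} ∖ {4} = {2, 1, 6, 5, 3}

int(A) = {4}
cl(A)  = {2, 1, 6, 4, 5, 3}
∂A     = {2, 1, 6, 5, 3}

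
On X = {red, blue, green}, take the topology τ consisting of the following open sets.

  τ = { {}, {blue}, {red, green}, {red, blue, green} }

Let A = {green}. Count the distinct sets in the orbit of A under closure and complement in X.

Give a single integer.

X∖A={red, blue}, int(X∖A)={blue}, hence cl(A)={red, green}
Orbit (k=closure, c=complement):
  1. A     = {green}
  2. kA    = {red, green}
  3. cA    = {red, blue}
  4. ckA   = {blue}
  5. kcA   = {red, blue, green}
  6. ckcA  = {}
(closed under both — stop)

6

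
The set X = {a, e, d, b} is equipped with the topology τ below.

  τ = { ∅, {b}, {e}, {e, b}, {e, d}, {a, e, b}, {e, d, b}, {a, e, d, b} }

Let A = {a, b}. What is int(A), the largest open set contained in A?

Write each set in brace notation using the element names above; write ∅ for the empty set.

interior: largest open inside A is {b} (from ∅, {b})

{b}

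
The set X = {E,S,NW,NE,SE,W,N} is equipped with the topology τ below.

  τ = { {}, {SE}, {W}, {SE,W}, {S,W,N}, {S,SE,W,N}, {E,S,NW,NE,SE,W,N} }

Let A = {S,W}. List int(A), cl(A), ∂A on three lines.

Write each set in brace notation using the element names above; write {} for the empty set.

U open, U⊆A: {}, {W}. int(A) = ⋃ = {W}
X∖A={E,NW,NE,SE,N}, int(X∖A)={SE}, hence cl(A)={E,S,NW,NE,W,N}
∂A: remove int from cl → {E,S,NW,NE,N}

int(A) = {W}
cl(A)  = {E,S,NW,NE,W,N}
∂A     = {E,S,NW,NE,N}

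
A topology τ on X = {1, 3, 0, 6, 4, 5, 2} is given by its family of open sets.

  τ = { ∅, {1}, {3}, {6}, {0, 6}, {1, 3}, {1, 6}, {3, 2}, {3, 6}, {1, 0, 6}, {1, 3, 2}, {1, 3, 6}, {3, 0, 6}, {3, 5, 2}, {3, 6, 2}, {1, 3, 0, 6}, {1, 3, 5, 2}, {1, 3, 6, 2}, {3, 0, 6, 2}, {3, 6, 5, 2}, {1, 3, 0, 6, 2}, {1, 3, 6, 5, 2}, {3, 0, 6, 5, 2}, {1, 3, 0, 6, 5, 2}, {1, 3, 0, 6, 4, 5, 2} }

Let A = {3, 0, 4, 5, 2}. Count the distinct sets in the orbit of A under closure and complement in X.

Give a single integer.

cl via duality: int({1, 6}) = {1, 6}, so X∖{1, 6} = {3, 0, 4, 5, 2}
Write k for closure, c for complement:
  1. A     = {3, 0, 4, 5, 2}
  2. cA    = {1, 6}
  3. kcA   = {1, 0, 6, 4}
  4. ckcA  = {3, 5, 2}
  5. kckcA = {3, 4, 5, 2}
  6. ckckcA = {1, 0, 6}
applying k or c yields no new set

6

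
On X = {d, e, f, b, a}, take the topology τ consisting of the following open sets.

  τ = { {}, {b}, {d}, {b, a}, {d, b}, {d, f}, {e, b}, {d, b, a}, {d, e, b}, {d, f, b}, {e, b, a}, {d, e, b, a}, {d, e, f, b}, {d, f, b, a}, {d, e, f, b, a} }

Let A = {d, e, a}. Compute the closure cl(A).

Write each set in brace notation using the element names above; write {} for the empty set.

cl via duality: int({f, b}) = {b}, so X∖{b} = {d, e, f, a}

{d, e, f, a}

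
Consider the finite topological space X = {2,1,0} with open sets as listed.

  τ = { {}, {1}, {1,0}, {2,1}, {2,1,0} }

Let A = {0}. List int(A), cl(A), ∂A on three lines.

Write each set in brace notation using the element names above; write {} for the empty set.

int(A) = {}
cl(A)  = {0}
∂A     = {0}

U open, U⊆A: {}. int(A) = ⋃ = {}
X∖A={2,1}, int(X∖A)={2,1}, hence cl(A)={0}
∂A: remove int from cl → {0}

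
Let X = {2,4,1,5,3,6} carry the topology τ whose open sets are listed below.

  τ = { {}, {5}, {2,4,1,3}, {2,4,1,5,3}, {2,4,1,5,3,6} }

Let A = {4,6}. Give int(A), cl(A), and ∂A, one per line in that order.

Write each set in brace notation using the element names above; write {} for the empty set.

int(A) = {}
cl(A)  = {2,4,1,3,6}
∂A     = {2,4,1,3,6}

interior: largest open inside A is {} (from {})
cl via duality: int({2,1,5,3}) = {5}, so X∖{5} = {2,4,1,3,6}
cl∖int = {2,4,1,3,6}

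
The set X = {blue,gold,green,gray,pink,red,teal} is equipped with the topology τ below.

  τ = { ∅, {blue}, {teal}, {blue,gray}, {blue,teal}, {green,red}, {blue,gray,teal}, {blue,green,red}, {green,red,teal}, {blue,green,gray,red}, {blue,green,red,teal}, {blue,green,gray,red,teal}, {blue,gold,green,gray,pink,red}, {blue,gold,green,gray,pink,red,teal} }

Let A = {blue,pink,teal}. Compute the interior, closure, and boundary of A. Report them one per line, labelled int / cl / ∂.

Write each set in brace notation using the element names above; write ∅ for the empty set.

opens ⊆ A: ∅, {teal}, {blue}, {blue,teal}; union → int = {blue,teal}
complement {gold,green,gray,red}; its interior {green,red}; cl(A) = X∖{green,red} = {blue,gold,gray,pink,teal}
boundary = {blue,gold,gray,pink,teal} ∖ {blue,teal} = {gold,gray,pink}

int(A) = {blue,teal}
cl(A)  = {blue,gold,gray,pink,teal}
∂A     = {gold,gray,pink}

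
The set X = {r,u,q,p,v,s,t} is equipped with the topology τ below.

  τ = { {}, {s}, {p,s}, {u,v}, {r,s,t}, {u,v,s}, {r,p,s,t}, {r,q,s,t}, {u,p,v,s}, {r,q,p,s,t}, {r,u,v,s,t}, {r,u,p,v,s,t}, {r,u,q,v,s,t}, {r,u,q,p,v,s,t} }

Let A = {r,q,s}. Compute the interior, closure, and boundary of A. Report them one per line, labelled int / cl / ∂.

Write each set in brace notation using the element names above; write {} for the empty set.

U open, U⊆A: {}, {s}. int(A) = ⋃ = {s}
X∖A={u,p,v,t}, int(X∖A)={u,v}, hence cl(A)={r,q,p,s,t}
∂A: remove int from cl → {r,q,p,t}

int(A) = {s}
cl(A)  = {r,q,p,s,t}
∂A     = {r,q,p,t}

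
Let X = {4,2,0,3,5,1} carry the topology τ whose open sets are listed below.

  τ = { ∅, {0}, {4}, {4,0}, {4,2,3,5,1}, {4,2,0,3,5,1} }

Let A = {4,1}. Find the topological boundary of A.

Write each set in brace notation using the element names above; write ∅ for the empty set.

U open, U⊆A: ∅, {4}. int(A) = ⋃ = {4}
X∖A={2,0,3,5}, int(X∖A)={0}, hence cl(A)={4,2,3,5,1}
∂A: remove int from cl → {2,3,5,1}

{2,3,5,1}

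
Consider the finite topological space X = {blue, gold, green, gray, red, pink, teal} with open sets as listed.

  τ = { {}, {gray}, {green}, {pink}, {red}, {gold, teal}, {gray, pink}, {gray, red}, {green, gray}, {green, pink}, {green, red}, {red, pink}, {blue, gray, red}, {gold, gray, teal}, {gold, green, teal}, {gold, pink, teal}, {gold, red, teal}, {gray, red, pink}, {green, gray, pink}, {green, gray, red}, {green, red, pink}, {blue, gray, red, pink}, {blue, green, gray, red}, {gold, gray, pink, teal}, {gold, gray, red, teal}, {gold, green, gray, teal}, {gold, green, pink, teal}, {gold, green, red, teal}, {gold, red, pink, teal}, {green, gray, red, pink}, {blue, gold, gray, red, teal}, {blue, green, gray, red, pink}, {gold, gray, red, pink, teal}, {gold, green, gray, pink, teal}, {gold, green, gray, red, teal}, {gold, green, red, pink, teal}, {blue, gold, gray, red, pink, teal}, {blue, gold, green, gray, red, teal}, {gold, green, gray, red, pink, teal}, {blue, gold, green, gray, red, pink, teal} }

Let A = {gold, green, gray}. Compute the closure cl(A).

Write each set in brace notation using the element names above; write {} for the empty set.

{blue, gold, green, gray, teal}

complement {blue, red, pink, teal}; its interior {red, pink}; cl(A) = X∖{red, pink} = {blue, gold, green, gray, teal}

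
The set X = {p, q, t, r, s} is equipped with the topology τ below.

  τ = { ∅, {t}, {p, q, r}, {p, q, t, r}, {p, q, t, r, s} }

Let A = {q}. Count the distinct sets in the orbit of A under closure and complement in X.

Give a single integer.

cl via duality: int({p, t, r, s}) = {t}, so X∖{t} = {p, q, r, s}
Write k for closure, c for complement:
  1. A     = {q}
  2. kA    = {p, q, r, s}
  3. cA    = {p, t, r, s}
  4. ckA   = {t}
  5. kcA   = {p, q, t, r, s}
  6. kckA  = {t, s}
  7. ckcA  = ∅
  8. ckckA = {p, q, r}
applying k or c yields no new set

8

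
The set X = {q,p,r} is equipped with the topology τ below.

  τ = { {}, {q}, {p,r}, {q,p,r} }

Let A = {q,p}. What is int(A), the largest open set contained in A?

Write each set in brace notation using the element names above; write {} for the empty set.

open subsets of A: {}, {q}; so int(A) = {q}

{q}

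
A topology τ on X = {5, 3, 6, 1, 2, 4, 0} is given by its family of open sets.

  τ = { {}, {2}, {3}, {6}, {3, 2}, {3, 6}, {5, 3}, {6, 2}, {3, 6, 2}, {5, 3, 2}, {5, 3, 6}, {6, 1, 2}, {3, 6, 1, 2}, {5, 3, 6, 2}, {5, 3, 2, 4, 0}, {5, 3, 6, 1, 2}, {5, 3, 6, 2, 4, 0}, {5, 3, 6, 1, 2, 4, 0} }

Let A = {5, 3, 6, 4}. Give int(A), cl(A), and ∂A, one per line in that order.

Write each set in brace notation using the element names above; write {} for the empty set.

int(A) = {5, 3, 6}
cl(A)  = {5, 3, 6, 1, 4, 0}
∂A     = {1, 4, 0}

U open, U⊆A: {}, {6}, {3}, {5, 3}, {3, 6}, {5, 3, 6}. int(A) = ⋃ = {5, 3, 6}
X∖A={1, 2, 0}, int(X∖A)={2}, hence cl(A)={5, 3, 6, 1, 4, 0}
∂A: remove int from cl → {1, 4, 0}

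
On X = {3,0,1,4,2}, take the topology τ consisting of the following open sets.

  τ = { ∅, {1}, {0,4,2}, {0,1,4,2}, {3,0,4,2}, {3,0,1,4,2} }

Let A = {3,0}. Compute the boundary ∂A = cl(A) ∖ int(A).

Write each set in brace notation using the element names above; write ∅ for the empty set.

{3,0,4,2}

opens ⊆ A: ∅; union → int = ∅
complement {1,4,2}; its interior {1}; cl(A) = X∖{1} = {3,0,4,2}
boundary = {3,0,4,2} ∖ ∅ = {3,0,4,2}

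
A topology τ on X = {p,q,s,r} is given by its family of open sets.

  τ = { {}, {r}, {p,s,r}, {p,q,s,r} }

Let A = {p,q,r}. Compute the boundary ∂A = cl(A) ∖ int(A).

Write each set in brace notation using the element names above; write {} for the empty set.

interior: largest open inside A is {r} (from {}, {r})
cl via duality: int({s}) = {}, so X∖{} = {p,q,s,r}
cl∖int = {p,q,s}

{p,q,s}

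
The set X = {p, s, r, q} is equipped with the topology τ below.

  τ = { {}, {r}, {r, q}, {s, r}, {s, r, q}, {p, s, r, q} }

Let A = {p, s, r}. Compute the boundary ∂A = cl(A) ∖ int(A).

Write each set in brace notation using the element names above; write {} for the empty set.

interior: largest open inside A is {s, r} (from {}, {r}, {s, r})
cl via duality: int({q}) = {}, so X∖{} = {p, s, r, q}
cl∖int = {p, q}

{p, q}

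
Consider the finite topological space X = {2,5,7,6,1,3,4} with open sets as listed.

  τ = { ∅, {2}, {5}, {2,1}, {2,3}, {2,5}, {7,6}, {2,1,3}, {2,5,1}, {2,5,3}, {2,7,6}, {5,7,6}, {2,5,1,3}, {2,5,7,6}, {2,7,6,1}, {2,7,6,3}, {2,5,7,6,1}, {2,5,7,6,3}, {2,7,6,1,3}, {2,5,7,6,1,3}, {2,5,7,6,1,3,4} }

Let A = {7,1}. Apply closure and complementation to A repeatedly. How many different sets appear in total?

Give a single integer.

cl via duality: int({2,5,6,3,4}) = {2,5,3}, so X∖{2,5,3} = {7,6,1,4}
Write k for closure, c for complement:
  1. A     = {7,1}
  2. kA    = {7,6,1,4}
  3. cA    = {2,5,6,3,4}
  4. ckA   = {2,5,3}
  5. kcA   = {2,5,7,6,1,3,4}
  6. kckA  = {2,5,1,3,4}
  7. ckcA  = ∅
  8. ckckA = {7,6}
  9. kckckA = {7,6,4}
  10. ckckckA = {2,5,1,3}
applying k or c yields no new set

10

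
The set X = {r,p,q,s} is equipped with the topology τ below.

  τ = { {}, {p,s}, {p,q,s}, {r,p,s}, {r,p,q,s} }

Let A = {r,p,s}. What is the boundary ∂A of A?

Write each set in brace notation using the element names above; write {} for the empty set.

U open, U⊆A: {}, {p,s}, {r,p,s}. int(A) = ⋃ = {r,p,s}
X∖A={q}, int(X∖A)={}, hence cl(A)={r,p,q,s}
∂A: remove int from cl → {q}

{q}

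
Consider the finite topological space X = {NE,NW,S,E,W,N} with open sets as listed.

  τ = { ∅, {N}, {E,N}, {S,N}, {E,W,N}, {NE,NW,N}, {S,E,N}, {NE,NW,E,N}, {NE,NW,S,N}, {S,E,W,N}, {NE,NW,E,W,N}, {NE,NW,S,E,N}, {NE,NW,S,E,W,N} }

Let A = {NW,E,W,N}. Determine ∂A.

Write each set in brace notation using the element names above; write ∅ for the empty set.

{NE,NW,S}

U open, U⊆A: ∅, {N}, {E,N}, {E,W,N}. int(A) = ⋃ = {E,W,N}
X∖A={NE,S}, int(X∖A)=∅, hence cl(A)={NE,NW,S,E,W,N}
∂A: remove int from cl → {NE,NW,S}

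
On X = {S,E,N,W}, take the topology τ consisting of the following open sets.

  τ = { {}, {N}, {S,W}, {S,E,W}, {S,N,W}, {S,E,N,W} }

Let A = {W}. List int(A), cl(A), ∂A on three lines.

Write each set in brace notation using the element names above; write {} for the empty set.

int(A) = {}
cl(A)  = {S,E,W}
∂A     = {S,E,W}

U open, U⊆A: {}. int(A) = ⋃ = {}
X∖A={S,E,N}, int(X∖A)={N}, hence cl(A)={S,E,W}
∂A: remove int from cl → {S,E,W}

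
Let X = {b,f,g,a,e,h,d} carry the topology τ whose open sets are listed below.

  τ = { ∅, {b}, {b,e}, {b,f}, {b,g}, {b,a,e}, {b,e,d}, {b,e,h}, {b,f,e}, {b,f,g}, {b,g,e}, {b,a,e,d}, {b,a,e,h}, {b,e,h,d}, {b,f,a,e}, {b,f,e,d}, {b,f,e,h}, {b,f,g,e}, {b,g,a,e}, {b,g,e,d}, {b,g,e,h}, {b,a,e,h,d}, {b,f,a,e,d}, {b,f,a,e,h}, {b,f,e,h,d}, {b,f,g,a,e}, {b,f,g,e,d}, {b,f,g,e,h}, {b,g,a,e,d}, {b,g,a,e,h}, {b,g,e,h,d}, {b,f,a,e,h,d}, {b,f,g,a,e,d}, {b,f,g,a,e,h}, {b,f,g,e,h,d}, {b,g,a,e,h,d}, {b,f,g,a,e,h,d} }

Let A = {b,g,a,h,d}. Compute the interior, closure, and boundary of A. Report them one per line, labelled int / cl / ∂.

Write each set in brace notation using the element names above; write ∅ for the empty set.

opens ⊆ A: ∅, {b}, {b,g}; union → int = {b,g}
complement {f,e}; its interior ∅; cl(A) = X∖∅ = {b,f,g,a,e,h,d}
boundary = {b,f,g,a,e,h,d} ∖ {b,g} = {f,a,e,h,d}

int(A) = {b,g}
cl(A)  = {b,f,g,a,e,h,d}
∂A     = {f,a,e,h,d}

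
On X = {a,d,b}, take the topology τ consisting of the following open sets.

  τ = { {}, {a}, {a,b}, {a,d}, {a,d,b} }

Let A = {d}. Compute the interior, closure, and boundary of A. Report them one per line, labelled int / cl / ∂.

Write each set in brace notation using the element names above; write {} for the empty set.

U open, U⊆A: {}. int(A) = ⋃ = {}
X∖A={a,b}, int(X∖A)={a,b}, hence cl(A)={d}
∂A: remove int from cl → {d}

int(A) = {}
cl(A)  = {d}
∂A     = {d}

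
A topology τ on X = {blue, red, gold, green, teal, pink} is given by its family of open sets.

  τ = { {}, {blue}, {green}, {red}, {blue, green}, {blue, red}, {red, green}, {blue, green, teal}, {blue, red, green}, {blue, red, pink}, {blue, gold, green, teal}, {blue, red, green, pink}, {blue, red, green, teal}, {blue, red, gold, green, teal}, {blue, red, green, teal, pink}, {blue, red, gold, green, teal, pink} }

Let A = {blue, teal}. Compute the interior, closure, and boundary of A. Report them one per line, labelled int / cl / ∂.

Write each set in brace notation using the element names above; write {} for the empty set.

opens ⊆ A: {}, {blue}; union → int = {blue}
complement {red, gold, green, pink}; its interior {red, green}; cl(A) = X∖{red, green} = {blue, gold, teal, pink}
boundary = {blue, gold, teal, pink} ∖ {blue} = {gold, teal, pink}

int(A) = {blue}
cl(A)  = {blue, gold, teal, pink}
∂A     = {gold, teal, pink}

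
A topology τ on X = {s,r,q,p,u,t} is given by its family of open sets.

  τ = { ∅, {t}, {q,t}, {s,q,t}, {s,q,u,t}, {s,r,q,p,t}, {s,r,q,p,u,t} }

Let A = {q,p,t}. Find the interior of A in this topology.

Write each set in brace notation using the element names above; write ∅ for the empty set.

{q,t}

open subsets of A: ∅, {t}, {q,t}; so int(A) = {q,t}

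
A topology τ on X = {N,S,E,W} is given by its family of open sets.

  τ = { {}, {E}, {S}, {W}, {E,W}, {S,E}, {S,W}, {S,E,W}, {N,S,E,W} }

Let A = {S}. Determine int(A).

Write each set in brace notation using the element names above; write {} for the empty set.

{S}

U open, U⊆A: {}, {S}. int(A) = ⋃ = {S}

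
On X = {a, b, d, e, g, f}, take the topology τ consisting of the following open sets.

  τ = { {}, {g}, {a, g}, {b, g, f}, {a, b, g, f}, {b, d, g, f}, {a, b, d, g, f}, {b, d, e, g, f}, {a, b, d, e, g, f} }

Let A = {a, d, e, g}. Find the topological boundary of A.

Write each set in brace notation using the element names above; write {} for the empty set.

{b, d, e, f}

opens ⊆ A: {}, {g}, {a, g}; union → int = {a, g}
complement {b, f}; its interior {}; cl(A) = X∖{} = {a, b, d, e, g, f}
boundary = {a, b, d, e, g, f} ∖ {a, g} = {b, d, e, f}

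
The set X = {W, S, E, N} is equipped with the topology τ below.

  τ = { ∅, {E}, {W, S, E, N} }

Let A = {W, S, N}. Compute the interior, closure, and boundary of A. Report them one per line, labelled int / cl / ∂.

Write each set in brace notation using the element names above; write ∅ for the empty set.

int(A) = ∅
cl(A)  = {W, S, N}
∂A     = {W, S, N}

open subsets of A: ∅; so int(A) = ∅
closure: X∖int(X∖A) = X∖{E} = {W, S, N}
∂A = {W, S, N} minus ∅ = {W, S, N}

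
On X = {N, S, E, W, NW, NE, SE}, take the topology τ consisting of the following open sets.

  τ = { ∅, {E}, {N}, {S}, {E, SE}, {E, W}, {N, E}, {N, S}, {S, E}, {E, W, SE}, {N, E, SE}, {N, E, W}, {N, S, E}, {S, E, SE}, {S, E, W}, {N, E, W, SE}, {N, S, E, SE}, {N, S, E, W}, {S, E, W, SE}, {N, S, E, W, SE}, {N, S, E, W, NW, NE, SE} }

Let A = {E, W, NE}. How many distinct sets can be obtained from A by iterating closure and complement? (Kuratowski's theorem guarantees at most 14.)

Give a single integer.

cl via duality: int({N, S, NW, SE}) = {N, S}, so X∖{N, S} = {E, W, NW, NE, SE}
Write k for closure, c for complement:
  1. A     = {E, W, NE}
  2. kA    = {E, W, NW, NE, SE}
  3. cA    = {N, S, NW, SE}
  4. ckA   = {N, S}
  5. kcA   = {N, S, NW, NE, SE}
  6. kckA  = {N, S, NW, NE}
  7. ckcA  = {E, W}
  8. ckckA = {E, W, SE}
applying k or c yields no new set

8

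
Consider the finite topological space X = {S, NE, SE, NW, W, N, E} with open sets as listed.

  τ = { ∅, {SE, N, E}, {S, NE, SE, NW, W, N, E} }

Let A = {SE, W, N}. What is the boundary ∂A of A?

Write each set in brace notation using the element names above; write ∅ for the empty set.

{S, NE, SE, NW, W, N, E}

open subsets of A: ∅; so int(A) = ∅
closure: X∖int(X∖A) = X∖∅ = {S, NE, SE, NW, W, N, E}
∂A = {S, NE, SE, NW, W, N, E} minus ∅ = {S, NE, SE, NW, W, N, E}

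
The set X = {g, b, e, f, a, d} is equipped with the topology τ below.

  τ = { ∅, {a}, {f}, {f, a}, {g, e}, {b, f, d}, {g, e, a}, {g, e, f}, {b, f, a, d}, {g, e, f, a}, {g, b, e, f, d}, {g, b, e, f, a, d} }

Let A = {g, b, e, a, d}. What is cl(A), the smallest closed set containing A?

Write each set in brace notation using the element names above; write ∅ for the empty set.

cl via duality: int({f}) = {f}, so X∖{f} = {g, b, e, a, d}

{g, b, e, a, d}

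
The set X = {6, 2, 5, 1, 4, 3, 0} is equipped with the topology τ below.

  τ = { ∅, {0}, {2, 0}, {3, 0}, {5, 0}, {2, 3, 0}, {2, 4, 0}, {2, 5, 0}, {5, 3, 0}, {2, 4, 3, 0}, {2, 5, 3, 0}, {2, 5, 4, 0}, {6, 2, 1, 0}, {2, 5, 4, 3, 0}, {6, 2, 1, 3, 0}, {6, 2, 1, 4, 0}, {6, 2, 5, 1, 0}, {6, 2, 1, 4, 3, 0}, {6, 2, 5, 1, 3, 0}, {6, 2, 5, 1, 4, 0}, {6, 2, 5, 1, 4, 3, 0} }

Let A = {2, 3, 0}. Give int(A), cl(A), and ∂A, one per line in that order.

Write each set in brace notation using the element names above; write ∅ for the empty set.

int(A) = {2, 3, 0}
cl(A)  = {6, 2, 5, 1, 4, 3, 0}
∂A     = {6, 5, 1, 4}

interior: largest open inside A is {2, 3, 0} (from ∅, {0}, {3, 0}, {2, 0}, {2, 3, 0})
cl via duality: int({6, 5, 1, 4}) = ∅, so X∖∅ = {6, 2, 5, 1, 4, 3, 0}
cl∖int = {6, 5, 1, 4}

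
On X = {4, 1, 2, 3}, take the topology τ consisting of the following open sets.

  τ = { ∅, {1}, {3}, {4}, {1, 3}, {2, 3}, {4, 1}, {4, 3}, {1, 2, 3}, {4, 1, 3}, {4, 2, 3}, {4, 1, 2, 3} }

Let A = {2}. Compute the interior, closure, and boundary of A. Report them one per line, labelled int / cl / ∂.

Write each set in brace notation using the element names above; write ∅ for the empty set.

int(A) = ∅
cl(A)  = {2}
∂A     = {2}

opens ⊆ A: ∅; union → int = ∅
complement {4, 1, 3}; its interior {4, 1, 3}; cl(A) = X∖{4, 1, 3} = {2}
boundary = {2} ∖ ∅ = {2}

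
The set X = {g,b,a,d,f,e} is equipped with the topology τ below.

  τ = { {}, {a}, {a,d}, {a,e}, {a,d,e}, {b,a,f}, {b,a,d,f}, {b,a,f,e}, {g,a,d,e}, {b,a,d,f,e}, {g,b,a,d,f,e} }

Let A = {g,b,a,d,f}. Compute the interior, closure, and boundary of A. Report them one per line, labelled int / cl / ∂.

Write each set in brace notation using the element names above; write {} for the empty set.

int(A) = {b,a,d,f}
cl(A)  = {g,b,a,d,f,e}
∂A     = {g,e}

U open, U⊆A: {}, {a}, {a,d}, {b,a,f}, {b,a,d,f}. int(A) = ⋃ = {b,a,d,f}
X∖A={e}, int(X∖A)={}, hence cl(A)={g,b,a,d,f,e}
∂A: remove int from cl → {g,e}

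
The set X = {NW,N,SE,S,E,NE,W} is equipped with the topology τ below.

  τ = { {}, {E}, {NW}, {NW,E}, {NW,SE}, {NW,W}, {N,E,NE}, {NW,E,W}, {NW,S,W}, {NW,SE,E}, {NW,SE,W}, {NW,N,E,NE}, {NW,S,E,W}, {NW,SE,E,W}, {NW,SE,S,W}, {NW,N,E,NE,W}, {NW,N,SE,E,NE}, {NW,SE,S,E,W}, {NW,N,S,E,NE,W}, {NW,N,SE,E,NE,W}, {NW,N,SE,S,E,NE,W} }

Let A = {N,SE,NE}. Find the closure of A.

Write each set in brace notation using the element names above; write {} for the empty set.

complement {NW,S,E,W}; its interior {NW,S,E,W}; cl(A) = X∖{NW,S,E,W} = {N,SE,NE}

{N,SE,NE}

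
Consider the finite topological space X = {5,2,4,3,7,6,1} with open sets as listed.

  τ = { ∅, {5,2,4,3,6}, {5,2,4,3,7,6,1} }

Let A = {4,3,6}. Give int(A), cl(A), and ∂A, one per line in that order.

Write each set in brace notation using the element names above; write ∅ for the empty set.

int(A) = ∅
cl(A)  = {5,2,4,3,7,6,1}
∂A     = {5,2,4,3,7,6,1}

U open, U⊆A: ∅. int(A) = ⋃ = ∅
X∖A={5,2,7,1}, int(X∖A)=∅, hence cl(A)={5,2,4,3,7,6,1}
∂A: remove int from cl → {5,2,4,3,7,6,1}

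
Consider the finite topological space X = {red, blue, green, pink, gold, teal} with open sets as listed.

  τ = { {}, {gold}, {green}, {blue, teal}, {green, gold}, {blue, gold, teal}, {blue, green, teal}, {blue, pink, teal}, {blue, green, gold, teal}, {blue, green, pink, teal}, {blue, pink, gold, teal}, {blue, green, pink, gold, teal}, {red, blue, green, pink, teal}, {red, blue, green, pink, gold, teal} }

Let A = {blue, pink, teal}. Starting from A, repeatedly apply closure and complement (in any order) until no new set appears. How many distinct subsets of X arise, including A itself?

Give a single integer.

closure: X∖int(X∖A) = X∖{green, gold} = {red, blue, pink, teal}
Let k=closure and c=complement:
  1. A     = {blue, pink, teal}
  2. kA    = {red, blue, pink, teal}
  3. cA    = {red, green, gold}
  4. ckA   = {green, gold}
— saturated at 4

4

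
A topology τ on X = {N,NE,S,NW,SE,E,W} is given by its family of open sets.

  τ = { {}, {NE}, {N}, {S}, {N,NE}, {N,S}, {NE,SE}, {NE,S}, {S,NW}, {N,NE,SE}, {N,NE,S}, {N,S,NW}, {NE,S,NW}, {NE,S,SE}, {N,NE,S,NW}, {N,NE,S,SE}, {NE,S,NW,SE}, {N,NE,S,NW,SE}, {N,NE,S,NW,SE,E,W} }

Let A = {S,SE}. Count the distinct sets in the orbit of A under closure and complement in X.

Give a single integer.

10

complement {N,NE,NW,E,W}; its interior {N,NE}; cl(A) = X∖{N,NE} = {S,NW,SE,E,W}
With k = closure, c = complement:
  1. A     = {S,SE}
  2. kA    = {S,NW,SE,E,W}
  3. cA    = {N,NE,NW,E,W}
  4. ckA   = {N,NE}
  5. kcA   = {N,NE,NW,SE,E,W}
  6. kckA  = {N,NE,SE,E,W}
  7. ckcA  = {S}
  8. ckckA = {S,NW}
  9. kckcA = {S,NW,E,W}
  10. ckckcA = {N,NE,SE}
k, c of each give nothing new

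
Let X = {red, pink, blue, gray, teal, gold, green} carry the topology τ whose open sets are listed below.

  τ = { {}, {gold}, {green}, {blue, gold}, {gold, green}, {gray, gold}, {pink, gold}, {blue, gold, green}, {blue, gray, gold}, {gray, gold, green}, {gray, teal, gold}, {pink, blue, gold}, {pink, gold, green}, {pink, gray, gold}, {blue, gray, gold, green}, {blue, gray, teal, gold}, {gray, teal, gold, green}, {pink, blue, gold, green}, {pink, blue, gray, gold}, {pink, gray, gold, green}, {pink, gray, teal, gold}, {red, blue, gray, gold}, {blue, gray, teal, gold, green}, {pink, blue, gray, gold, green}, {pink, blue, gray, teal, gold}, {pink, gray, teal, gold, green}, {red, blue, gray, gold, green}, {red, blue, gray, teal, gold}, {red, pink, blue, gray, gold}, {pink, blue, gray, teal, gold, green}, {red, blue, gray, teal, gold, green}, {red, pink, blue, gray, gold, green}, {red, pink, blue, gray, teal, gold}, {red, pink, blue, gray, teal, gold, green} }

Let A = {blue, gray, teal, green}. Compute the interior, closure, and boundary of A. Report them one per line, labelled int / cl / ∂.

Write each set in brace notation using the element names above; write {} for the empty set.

int(A) = {green}
cl(A)  = {red, blue, gray, teal, green}
∂A     = {red, blue, gray, teal}

interior: largest open inside A is {green} (from {}, {green})
cl via duality: int({red, pink, gold}) = {pink, gold}, so X∖{pink, gold} = {red, blue, gray, teal, green}
cl∖int = {red, blue, gray, teal}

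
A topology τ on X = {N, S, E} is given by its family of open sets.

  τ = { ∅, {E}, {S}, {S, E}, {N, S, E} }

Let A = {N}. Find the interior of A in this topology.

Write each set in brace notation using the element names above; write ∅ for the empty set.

interior: largest open inside A is ∅ (from ∅)

∅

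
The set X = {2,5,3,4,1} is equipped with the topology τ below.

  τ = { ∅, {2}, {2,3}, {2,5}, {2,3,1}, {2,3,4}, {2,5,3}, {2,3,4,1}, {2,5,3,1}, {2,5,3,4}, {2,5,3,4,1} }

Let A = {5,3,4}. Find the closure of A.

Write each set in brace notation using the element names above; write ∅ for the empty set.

cl via duality: int({2,1}) = {2}, so X∖{2} = {5,3,4,1}

{5,3,4,1}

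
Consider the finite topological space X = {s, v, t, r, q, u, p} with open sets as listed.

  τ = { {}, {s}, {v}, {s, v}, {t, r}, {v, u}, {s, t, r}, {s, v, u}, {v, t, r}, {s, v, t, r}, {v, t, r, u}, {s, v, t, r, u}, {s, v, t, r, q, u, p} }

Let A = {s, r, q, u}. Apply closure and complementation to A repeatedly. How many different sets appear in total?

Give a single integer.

X∖A={v, t, p}, int(X∖A)={v}, hence cl(A)={s, t, r, q, u, p}
Orbit (k=closure, c=complement):
  1. A     = {s, r, q, u}
  2. kA    = {s, t, r, q, u, p}
  3. cA    = {v, t, p}
  4. ckA   = {v}
  5. kcA   = {v, t, r, q, u, p}
  6. kckA  = {v, q, u, p}
  7. ckcA  = {s}
  8. ckckA = {s, t, r}
  9. kckcA = {s, q, p}
  10. kckckA = {s, t, r, q, p}
  11. ckckcA = {v, t, r, u}
  12. ckckckA = {v, u}
(closed under both — stop)

12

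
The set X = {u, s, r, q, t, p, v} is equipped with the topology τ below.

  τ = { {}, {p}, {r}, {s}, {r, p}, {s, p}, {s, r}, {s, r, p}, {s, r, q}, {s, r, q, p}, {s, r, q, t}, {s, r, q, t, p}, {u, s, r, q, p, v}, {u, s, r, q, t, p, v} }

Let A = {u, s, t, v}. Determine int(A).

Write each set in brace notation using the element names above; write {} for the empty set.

interior: largest open inside A is {s} (from {}, {s})

{s}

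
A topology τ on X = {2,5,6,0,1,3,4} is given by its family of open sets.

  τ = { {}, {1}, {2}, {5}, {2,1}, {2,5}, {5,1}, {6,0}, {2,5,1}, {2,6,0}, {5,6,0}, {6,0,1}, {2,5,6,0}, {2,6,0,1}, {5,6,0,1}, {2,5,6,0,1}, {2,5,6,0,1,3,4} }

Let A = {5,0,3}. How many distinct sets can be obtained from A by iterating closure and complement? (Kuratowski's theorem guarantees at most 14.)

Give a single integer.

10

closure: X∖int(X∖A) = X∖{2,1} = {5,6,0,3,4}
Let k=closure and c=complement:
  1. A     = {5,0,3}
  2. kA    = {5,6,0,3,4}
  3. cA    = {2,6,1,4}
  4. ckA   = {2,1}
  5. kcA   = {2,6,0,1,3,4}
  6. kckA  = {2,1,3,4}
  7. ckcA  = {5}
  8. ckckA = {5,6,0}
  9. kckcA = {5,3,4}
  10. ckckcA = {2,6,0,1}
— saturated at 10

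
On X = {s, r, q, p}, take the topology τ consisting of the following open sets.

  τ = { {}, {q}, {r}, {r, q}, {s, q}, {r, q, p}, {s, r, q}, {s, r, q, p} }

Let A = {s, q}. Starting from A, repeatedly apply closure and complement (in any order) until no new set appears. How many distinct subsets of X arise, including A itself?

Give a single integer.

4

complement {r, p}; its interior {r}; cl(A) = X∖{r} = {s, q, p}
With k = closure, c = complement:
  1. A     = {s, q}
  2. kA    = {s, q, p}
  3. cA    = {r, p}
  4. ckA   = {r}
k, c of each give nothing new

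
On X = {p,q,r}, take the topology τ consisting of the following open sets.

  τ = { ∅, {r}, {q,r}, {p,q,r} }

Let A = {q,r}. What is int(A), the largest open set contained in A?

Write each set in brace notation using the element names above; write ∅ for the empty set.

U open, U⊆A: ∅, {r}, {q,r}. int(A) = ⋃ = {q,r}

{q,r}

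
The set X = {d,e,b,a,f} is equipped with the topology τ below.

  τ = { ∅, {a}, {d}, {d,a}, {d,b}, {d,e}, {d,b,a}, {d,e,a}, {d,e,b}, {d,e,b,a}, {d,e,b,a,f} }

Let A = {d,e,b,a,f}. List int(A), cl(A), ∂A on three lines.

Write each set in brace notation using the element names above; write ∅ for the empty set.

int(A) = {d,e,b,a,f}
cl(A)  = {d,e,b,a,f}
∂A     = ∅

U open, U⊆A: ∅, {d}, {a}, {d,e}, {d,a}, {d,b}, {d,e,b}, {d,b,a}, {d,e,a}, {d,e,b,a}, {d,e,b,a,f}. int(A) = ⋃ = {d,e,b,a,f}
X∖A=∅, int(X∖A)=∅, hence cl(A)={d,e,b,a,f}
∂A: remove int from cl → ∅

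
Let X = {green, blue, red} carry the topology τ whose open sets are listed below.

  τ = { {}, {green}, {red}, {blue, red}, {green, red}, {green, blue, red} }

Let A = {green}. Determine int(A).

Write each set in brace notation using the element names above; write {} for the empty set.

{green}

U open, U⊆A: {}, {green}. int(A) = ⋃ = {green}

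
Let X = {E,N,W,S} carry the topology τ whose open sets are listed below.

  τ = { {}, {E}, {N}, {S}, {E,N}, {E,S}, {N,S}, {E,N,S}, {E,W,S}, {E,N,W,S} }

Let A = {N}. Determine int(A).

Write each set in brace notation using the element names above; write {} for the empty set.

{N}

open subsets of A: {}, {N}; so int(A) = {N}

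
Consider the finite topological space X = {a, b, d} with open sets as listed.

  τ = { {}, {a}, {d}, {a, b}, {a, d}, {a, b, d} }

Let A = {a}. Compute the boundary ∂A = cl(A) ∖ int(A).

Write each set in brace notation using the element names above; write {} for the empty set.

{b}

opens ⊆ A: {}, {a}; union → int = {a}
complement {b, d}; its interior {d}; cl(A) = X∖{d} = {a, b}
boundary = {a, b} ∖ {a} = {b}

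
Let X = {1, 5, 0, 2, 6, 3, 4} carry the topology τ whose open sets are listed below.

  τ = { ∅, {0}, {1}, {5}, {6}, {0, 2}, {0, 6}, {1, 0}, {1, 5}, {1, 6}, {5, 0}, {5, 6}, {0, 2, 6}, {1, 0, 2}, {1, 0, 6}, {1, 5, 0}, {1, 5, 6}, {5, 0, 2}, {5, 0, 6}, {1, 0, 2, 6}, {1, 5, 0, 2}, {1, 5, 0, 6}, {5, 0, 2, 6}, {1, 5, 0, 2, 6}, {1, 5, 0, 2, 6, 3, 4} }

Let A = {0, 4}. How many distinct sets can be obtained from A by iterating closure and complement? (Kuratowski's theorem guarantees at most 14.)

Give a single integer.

8

complement {1, 5, 2, 6, 3}; its interior {1, 5, 6}; cl(A) = X∖{1, 5, 6} = {0, 2, 3, 4}
With k = closure, c = complement:
  1. A     = {0, 4}
  2. kA    = {0, 2, 3, 4}
  3. cA    = {1, 5, 2, 6, 3}
  4. ckA   = {1, 5, 6}
  5. kcA   = {1, 5, 2, 6, 3, 4}
  6. kckA  = {1, 5, 6, 3, 4}
  7. ckcA  = {0}
  8. ckckA = {0, 2}
k, c of each give nothing new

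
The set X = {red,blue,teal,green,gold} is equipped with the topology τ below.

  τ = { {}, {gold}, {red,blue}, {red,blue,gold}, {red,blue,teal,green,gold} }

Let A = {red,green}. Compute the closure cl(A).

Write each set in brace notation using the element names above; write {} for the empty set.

X∖A={blue,teal,gold}, int(X∖A)={gold}, hence cl(A)={red,blue,teal,green}

{red,blue,teal,green}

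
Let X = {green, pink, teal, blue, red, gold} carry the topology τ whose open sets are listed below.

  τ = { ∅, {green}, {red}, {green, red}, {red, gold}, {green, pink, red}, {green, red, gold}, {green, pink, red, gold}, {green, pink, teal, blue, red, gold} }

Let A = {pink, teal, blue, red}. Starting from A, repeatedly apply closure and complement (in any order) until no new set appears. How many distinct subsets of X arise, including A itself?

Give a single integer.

8

X∖A={green, gold}, int(X∖A)={green}, hence cl(A)={pink, teal, blue, red, gold}
Orbit (k=closure, c=complement):
  1. A     = {pink, teal, blue, red}
  2. kA    = {pink, teal, blue, red, gold}
  3. cA    = {green, gold}
  4. ckA   = {green}
  5. kcA   = {green, pink, teal, blue, gold}
  6. kckA  = {green, pink, teal, blue}
  7. ckcA  = {red}
  8. ckckA = {red, gold}
(closed under both — stop)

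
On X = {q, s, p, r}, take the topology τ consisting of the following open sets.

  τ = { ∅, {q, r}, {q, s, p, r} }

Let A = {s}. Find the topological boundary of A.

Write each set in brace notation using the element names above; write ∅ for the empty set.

interior: largest open inside A is ∅ (from ∅)
cl via duality: int({q, p, r}) = {q, r}, so X∖{q, r} = {s, p}
cl∖int = {s, p}

{s, p}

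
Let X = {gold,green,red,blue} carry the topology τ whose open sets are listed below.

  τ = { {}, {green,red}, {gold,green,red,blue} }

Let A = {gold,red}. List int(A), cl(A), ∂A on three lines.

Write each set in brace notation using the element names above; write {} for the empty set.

open subsets of A: {}; so int(A) = {}
closure: X∖int(X∖A) = X∖{} = {gold,green,red,blue}
∂A = {gold,green,red,blue} minus {} = {gold,green,red,blue}

int(A) = {}
cl(A)  = {gold,green,red,blue}
∂A     = {gold,green,red,blue}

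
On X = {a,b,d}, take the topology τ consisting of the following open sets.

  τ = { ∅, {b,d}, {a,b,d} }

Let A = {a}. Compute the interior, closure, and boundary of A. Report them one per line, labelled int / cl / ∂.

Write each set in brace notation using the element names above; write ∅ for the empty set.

int(A) = ∅
cl(A)  = {a}
∂A     = {a}

opens ⊆ A: ∅; union → int = ∅
complement {b,d}; its interior {b,d}; cl(A) = X∖{b,d} = {a}
boundary = {a} ∖ ∅ = {a}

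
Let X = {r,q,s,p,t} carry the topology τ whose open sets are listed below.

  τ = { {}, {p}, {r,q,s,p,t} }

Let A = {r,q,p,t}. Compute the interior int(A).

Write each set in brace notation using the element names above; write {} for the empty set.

opens ⊆ A: {}, {p}; union → int = {p}

{p}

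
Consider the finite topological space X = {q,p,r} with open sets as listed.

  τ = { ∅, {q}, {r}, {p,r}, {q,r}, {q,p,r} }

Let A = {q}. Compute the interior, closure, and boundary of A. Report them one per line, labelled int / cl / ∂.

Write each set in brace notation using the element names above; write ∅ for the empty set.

int(A) = {q}
cl(A)  = {q}
∂A     = ∅

opens ⊆ A: ∅, {q}; union → int = {q}
complement {p,r}; its interior {p,r}; cl(A) = X∖{p,r} = {q}
boundary = {q} ∖ {q} = ∅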